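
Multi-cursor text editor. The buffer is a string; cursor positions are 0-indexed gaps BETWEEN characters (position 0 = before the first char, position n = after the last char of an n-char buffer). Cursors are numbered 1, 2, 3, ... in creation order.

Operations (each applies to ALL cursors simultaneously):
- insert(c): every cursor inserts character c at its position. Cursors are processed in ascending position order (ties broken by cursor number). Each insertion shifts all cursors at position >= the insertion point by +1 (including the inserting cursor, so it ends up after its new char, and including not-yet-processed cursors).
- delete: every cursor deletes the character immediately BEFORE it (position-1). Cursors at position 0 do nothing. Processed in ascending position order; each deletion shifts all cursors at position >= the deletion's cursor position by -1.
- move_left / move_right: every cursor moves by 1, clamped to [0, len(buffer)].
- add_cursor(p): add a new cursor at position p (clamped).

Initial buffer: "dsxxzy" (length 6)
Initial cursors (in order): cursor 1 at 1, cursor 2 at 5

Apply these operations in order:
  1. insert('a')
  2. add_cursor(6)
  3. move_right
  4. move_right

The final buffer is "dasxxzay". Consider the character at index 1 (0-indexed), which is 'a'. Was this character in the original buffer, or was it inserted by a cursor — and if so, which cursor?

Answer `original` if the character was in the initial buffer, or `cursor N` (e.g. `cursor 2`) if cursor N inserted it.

After op 1 (insert('a')): buffer="dasxxzay" (len 8), cursors c1@2 c2@7, authorship .1....2.
After op 2 (add_cursor(6)): buffer="dasxxzay" (len 8), cursors c1@2 c3@6 c2@7, authorship .1....2.
After op 3 (move_right): buffer="dasxxzay" (len 8), cursors c1@3 c3@7 c2@8, authorship .1....2.
After op 4 (move_right): buffer="dasxxzay" (len 8), cursors c1@4 c2@8 c3@8, authorship .1....2.
Authorship (.=original, N=cursor N): . 1 . . . . 2 .
Index 1: author = 1

Answer: cursor 1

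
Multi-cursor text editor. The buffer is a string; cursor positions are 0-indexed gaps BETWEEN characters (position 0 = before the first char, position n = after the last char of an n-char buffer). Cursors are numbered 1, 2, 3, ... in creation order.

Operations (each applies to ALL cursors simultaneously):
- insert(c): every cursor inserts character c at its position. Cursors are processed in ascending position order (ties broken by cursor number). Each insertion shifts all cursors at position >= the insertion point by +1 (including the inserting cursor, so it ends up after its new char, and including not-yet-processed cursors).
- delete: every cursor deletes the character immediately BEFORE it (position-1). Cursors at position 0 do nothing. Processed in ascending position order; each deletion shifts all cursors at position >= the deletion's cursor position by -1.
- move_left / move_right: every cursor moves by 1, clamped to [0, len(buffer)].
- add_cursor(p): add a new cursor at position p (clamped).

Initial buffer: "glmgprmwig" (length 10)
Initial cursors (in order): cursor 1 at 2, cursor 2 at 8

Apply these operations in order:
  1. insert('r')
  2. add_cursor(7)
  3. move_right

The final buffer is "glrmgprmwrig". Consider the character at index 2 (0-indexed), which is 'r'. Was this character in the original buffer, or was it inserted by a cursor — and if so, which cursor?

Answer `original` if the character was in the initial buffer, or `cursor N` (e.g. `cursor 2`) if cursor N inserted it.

Answer: cursor 1

Derivation:
After op 1 (insert('r')): buffer="glrmgprmwrig" (len 12), cursors c1@3 c2@10, authorship ..1......2..
After op 2 (add_cursor(7)): buffer="glrmgprmwrig" (len 12), cursors c1@3 c3@7 c2@10, authorship ..1......2..
After op 3 (move_right): buffer="glrmgprmwrig" (len 12), cursors c1@4 c3@8 c2@11, authorship ..1......2..
Authorship (.=original, N=cursor N): . . 1 . . . . . . 2 . .
Index 2: author = 1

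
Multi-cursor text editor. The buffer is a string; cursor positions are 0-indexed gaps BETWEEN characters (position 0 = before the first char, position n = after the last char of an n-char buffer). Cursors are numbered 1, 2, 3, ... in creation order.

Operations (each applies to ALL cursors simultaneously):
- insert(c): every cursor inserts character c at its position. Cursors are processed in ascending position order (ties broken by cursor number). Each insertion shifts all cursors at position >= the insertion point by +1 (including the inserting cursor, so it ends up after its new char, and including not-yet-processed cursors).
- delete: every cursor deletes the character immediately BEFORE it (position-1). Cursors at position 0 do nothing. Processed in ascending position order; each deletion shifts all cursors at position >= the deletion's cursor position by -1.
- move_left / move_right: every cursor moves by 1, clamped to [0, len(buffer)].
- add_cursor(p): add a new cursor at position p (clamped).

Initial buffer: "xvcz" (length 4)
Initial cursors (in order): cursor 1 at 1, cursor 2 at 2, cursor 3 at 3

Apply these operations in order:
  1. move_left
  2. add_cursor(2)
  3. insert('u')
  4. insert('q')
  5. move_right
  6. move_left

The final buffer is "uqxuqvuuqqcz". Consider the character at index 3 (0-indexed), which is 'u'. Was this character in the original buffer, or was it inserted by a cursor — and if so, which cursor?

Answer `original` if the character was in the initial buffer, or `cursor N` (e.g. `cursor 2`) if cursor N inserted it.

After op 1 (move_left): buffer="xvcz" (len 4), cursors c1@0 c2@1 c3@2, authorship ....
After op 2 (add_cursor(2)): buffer="xvcz" (len 4), cursors c1@0 c2@1 c3@2 c4@2, authorship ....
After op 3 (insert('u')): buffer="uxuvuucz" (len 8), cursors c1@1 c2@3 c3@6 c4@6, authorship 1.2.34..
After op 4 (insert('q')): buffer="uqxuqvuuqqcz" (len 12), cursors c1@2 c2@5 c3@10 c4@10, authorship 11.22.3434..
After op 5 (move_right): buffer="uqxuqvuuqqcz" (len 12), cursors c1@3 c2@6 c3@11 c4@11, authorship 11.22.3434..
After op 6 (move_left): buffer="uqxuqvuuqqcz" (len 12), cursors c1@2 c2@5 c3@10 c4@10, authorship 11.22.3434..
Authorship (.=original, N=cursor N): 1 1 . 2 2 . 3 4 3 4 . .
Index 3: author = 2

Answer: cursor 2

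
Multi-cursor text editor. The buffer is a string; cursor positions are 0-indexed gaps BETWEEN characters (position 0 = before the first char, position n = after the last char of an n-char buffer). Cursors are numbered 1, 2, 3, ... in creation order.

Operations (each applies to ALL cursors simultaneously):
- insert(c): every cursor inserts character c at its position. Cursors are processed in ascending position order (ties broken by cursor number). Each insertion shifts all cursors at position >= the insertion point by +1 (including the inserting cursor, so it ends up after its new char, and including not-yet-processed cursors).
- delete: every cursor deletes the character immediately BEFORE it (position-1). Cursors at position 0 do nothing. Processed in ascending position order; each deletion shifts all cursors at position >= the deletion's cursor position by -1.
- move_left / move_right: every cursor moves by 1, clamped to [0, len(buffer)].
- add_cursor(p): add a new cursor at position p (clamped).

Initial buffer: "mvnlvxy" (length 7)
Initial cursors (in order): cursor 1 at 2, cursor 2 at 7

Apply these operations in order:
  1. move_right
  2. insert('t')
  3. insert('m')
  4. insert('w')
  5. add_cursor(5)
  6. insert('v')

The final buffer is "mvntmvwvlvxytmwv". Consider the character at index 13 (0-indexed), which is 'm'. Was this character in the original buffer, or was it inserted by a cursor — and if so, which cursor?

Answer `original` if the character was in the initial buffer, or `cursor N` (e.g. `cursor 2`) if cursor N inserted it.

After op 1 (move_right): buffer="mvnlvxy" (len 7), cursors c1@3 c2@7, authorship .......
After op 2 (insert('t')): buffer="mvntlvxyt" (len 9), cursors c1@4 c2@9, authorship ...1....2
After op 3 (insert('m')): buffer="mvntmlvxytm" (len 11), cursors c1@5 c2@11, authorship ...11....22
After op 4 (insert('w')): buffer="mvntmwlvxytmw" (len 13), cursors c1@6 c2@13, authorship ...111....222
After op 5 (add_cursor(5)): buffer="mvntmwlvxytmw" (len 13), cursors c3@5 c1@6 c2@13, authorship ...111....222
After op 6 (insert('v')): buffer="mvntmvwvlvxytmwv" (len 16), cursors c3@6 c1@8 c2@16, authorship ...11311....2222
Authorship (.=original, N=cursor N): . . . 1 1 3 1 1 . . . . 2 2 2 2
Index 13: author = 2

Answer: cursor 2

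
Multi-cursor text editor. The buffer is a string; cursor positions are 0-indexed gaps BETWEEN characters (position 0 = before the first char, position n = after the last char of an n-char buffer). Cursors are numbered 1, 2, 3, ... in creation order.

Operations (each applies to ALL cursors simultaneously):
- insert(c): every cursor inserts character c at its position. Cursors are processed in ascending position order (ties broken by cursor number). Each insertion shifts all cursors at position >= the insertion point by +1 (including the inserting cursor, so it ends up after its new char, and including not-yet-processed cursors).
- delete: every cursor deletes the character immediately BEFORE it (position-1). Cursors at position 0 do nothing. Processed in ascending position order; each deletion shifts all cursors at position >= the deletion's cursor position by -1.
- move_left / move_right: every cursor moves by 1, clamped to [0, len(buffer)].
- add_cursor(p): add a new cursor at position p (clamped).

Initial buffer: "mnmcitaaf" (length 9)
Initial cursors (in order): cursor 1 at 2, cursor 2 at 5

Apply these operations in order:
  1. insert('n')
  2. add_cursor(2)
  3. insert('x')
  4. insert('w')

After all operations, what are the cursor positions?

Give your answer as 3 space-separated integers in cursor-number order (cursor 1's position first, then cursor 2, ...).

Answer: 7 13 4

Derivation:
After op 1 (insert('n')): buffer="mnnmcintaaf" (len 11), cursors c1@3 c2@7, authorship ..1...2....
After op 2 (add_cursor(2)): buffer="mnnmcintaaf" (len 11), cursors c3@2 c1@3 c2@7, authorship ..1...2....
After op 3 (insert('x')): buffer="mnxnxmcinxtaaf" (len 14), cursors c3@3 c1@5 c2@10, authorship ..311...22....
After op 4 (insert('w')): buffer="mnxwnxwmcinxwtaaf" (len 17), cursors c3@4 c1@7 c2@13, authorship ..33111...222....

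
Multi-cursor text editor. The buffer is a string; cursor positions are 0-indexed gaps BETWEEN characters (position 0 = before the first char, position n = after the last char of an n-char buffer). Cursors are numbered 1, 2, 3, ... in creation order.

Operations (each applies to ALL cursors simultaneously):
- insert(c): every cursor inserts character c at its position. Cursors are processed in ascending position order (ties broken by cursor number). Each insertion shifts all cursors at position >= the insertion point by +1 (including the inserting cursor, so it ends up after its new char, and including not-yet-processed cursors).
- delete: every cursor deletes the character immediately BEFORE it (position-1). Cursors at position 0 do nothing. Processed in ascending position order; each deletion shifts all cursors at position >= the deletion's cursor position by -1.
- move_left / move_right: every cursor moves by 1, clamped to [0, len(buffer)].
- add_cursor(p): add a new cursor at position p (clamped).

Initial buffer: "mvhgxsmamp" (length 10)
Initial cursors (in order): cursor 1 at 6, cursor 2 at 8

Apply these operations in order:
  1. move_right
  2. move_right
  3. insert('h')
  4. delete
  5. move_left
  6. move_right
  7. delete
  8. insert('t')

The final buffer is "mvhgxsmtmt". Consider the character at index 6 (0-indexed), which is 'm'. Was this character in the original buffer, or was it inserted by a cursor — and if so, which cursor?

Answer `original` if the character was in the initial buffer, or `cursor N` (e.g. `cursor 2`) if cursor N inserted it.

After op 1 (move_right): buffer="mvhgxsmamp" (len 10), cursors c1@7 c2@9, authorship ..........
After op 2 (move_right): buffer="mvhgxsmamp" (len 10), cursors c1@8 c2@10, authorship ..........
After op 3 (insert('h')): buffer="mvhgxsmahmph" (len 12), cursors c1@9 c2@12, authorship ........1..2
After op 4 (delete): buffer="mvhgxsmamp" (len 10), cursors c1@8 c2@10, authorship ..........
After op 5 (move_left): buffer="mvhgxsmamp" (len 10), cursors c1@7 c2@9, authorship ..........
After op 6 (move_right): buffer="mvhgxsmamp" (len 10), cursors c1@8 c2@10, authorship ..........
After op 7 (delete): buffer="mvhgxsmm" (len 8), cursors c1@7 c2@8, authorship ........
After op 8 (insert('t')): buffer="mvhgxsmtmt" (len 10), cursors c1@8 c2@10, authorship .......1.2
Authorship (.=original, N=cursor N): . . . . . . . 1 . 2
Index 6: author = original

Answer: original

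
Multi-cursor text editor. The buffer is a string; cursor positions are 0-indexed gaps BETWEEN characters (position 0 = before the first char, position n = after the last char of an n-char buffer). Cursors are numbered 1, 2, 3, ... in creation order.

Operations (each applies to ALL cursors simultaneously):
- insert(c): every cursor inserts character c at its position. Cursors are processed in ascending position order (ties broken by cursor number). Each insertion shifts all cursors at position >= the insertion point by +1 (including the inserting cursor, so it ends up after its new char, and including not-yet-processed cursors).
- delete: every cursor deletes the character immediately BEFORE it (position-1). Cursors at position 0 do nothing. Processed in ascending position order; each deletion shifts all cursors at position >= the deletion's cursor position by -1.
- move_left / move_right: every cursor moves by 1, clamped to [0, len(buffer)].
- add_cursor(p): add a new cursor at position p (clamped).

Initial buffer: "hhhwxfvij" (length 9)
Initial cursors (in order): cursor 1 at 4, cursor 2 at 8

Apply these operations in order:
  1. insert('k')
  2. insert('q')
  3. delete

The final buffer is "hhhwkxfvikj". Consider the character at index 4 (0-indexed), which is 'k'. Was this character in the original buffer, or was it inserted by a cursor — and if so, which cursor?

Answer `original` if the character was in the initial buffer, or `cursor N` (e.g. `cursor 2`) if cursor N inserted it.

After op 1 (insert('k')): buffer="hhhwkxfvikj" (len 11), cursors c1@5 c2@10, authorship ....1....2.
After op 2 (insert('q')): buffer="hhhwkqxfvikqj" (len 13), cursors c1@6 c2@12, authorship ....11....22.
After op 3 (delete): buffer="hhhwkxfvikj" (len 11), cursors c1@5 c2@10, authorship ....1....2.
Authorship (.=original, N=cursor N): . . . . 1 . . . . 2 .
Index 4: author = 1

Answer: cursor 1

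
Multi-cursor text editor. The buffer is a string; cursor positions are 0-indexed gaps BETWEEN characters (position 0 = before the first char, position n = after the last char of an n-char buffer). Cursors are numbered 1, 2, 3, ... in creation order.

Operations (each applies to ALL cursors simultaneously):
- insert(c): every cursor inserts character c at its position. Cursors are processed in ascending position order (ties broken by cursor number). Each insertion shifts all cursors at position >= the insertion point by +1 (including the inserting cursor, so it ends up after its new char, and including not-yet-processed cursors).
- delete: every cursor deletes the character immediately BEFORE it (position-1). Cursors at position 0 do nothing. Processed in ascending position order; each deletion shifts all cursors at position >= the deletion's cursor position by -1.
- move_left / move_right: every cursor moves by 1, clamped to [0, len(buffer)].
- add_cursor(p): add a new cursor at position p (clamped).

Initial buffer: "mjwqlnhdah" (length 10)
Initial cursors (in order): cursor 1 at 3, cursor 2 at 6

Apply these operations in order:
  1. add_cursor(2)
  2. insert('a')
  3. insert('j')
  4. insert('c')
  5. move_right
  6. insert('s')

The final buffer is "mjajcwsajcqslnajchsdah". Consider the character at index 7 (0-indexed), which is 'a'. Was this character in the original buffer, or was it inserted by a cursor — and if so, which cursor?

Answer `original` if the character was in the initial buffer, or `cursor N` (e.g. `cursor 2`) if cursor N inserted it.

Answer: cursor 1

Derivation:
After op 1 (add_cursor(2)): buffer="mjwqlnhdah" (len 10), cursors c3@2 c1@3 c2@6, authorship ..........
After op 2 (insert('a')): buffer="mjawaqlnahdah" (len 13), cursors c3@3 c1@5 c2@9, authorship ..3.1...2....
After op 3 (insert('j')): buffer="mjajwajqlnajhdah" (len 16), cursors c3@4 c1@7 c2@12, authorship ..33.11...22....
After op 4 (insert('c')): buffer="mjajcwajcqlnajchdah" (len 19), cursors c3@5 c1@9 c2@15, authorship ..333.111...222....
After op 5 (move_right): buffer="mjajcwajcqlnajchdah" (len 19), cursors c3@6 c1@10 c2@16, authorship ..333.111...222....
After op 6 (insert('s')): buffer="mjajcwsajcqslnajchsdah" (len 22), cursors c3@7 c1@12 c2@19, authorship ..333.3111.1..222.2...
Authorship (.=original, N=cursor N): . . 3 3 3 . 3 1 1 1 . 1 . . 2 2 2 . 2 . . .
Index 7: author = 1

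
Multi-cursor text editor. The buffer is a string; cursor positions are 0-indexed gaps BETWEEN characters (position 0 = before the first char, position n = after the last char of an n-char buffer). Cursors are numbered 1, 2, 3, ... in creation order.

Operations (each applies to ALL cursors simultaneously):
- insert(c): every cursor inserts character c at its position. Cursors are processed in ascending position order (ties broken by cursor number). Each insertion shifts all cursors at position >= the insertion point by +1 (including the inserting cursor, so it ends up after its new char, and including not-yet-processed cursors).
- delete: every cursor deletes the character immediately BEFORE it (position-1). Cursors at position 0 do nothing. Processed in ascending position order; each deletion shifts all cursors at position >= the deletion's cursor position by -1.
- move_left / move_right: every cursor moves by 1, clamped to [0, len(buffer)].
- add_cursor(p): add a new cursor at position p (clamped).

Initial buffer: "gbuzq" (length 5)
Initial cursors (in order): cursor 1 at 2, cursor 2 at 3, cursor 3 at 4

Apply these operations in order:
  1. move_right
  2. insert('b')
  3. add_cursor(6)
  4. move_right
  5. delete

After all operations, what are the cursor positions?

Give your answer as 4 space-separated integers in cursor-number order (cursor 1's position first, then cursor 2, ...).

Answer: 4 4 4 4

Derivation:
After op 1 (move_right): buffer="gbuzq" (len 5), cursors c1@3 c2@4 c3@5, authorship .....
After op 2 (insert('b')): buffer="gbubzbqb" (len 8), cursors c1@4 c2@6 c3@8, authorship ...1.2.3
After op 3 (add_cursor(6)): buffer="gbubzbqb" (len 8), cursors c1@4 c2@6 c4@6 c3@8, authorship ...1.2.3
After op 4 (move_right): buffer="gbubzbqb" (len 8), cursors c1@5 c2@7 c4@7 c3@8, authorship ...1.2.3
After op 5 (delete): buffer="gbub" (len 4), cursors c1@4 c2@4 c3@4 c4@4, authorship ...1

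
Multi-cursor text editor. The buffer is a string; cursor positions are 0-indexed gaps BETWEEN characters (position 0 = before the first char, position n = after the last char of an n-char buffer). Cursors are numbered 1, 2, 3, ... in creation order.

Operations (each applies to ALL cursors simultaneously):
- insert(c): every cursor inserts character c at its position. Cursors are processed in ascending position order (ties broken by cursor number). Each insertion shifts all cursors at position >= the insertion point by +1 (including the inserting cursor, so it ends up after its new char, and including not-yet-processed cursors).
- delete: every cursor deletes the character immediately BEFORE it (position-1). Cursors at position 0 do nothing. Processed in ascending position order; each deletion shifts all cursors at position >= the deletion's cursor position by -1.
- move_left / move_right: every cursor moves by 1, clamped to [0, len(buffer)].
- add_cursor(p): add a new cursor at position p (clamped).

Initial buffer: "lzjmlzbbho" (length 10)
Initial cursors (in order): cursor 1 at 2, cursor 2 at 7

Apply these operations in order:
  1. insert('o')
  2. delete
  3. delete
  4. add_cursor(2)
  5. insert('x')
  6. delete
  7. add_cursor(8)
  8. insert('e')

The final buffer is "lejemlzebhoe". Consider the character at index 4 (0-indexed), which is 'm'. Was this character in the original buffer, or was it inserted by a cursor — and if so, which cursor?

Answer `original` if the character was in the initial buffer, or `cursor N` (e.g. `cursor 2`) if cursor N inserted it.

After op 1 (insert('o')): buffer="lzojmlzbobho" (len 12), cursors c1@3 c2@9, authorship ..1.....2...
After op 2 (delete): buffer="lzjmlzbbho" (len 10), cursors c1@2 c2@7, authorship ..........
After op 3 (delete): buffer="ljmlzbho" (len 8), cursors c1@1 c2@5, authorship ........
After op 4 (add_cursor(2)): buffer="ljmlzbho" (len 8), cursors c1@1 c3@2 c2@5, authorship ........
After op 5 (insert('x')): buffer="lxjxmlzxbho" (len 11), cursors c1@2 c3@4 c2@8, authorship .1.3...2...
After op 6 (delete): buffer="ljmlzbho" (len 8), cursors c1@1 c3@2 c2@5, authorship ........
After op 7 (add_cursor(8)): buffer="ljmlzbho" (len 8), cursors c1@1 c3@2 c2@5 c4@8, authorship ........
After op 8 (insert('e')): buffer="lejemlzebhoe" (len 12), cursors c1@2 c3@4 c2@8 c4@12, authorship .1.3...2...4
Authorship (.=original, N=cursor N): . 1 . 3 . . . 2 . . . 4
Index 4: author = original

Answer: original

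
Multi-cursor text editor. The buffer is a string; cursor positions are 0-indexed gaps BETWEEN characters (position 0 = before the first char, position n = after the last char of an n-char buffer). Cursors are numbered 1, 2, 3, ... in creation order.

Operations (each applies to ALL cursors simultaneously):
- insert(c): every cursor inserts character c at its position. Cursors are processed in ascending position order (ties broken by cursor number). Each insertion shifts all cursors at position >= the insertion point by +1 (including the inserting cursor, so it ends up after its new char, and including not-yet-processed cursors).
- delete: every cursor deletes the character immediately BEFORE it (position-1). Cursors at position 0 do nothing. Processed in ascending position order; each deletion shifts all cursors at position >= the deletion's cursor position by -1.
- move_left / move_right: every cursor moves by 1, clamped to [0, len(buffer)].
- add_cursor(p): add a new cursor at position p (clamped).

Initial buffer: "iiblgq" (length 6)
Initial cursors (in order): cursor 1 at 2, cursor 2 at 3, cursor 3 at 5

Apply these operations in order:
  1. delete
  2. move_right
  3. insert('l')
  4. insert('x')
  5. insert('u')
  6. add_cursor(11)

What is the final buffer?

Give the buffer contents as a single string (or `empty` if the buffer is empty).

Answer: illlxxuuqlxu

Derivation:
After op 1 (delete): buffer="ilq" (len 3), cursors c1@1 c2@1 c3@2, authorship ...
After op 2 (move_right): buffer="ilq" (len 3), cursors c1@2 c2@2 c3@3, authorship ...
After op 3 (insert('l')): buffer="illlql" (len 6), cursors c1@4 c2@4 c3@6, authorship ..12.3
After op 4 (insert('x')): buffer="illlxxqlx" (len 9), cursors c1@6 c2@6 c3@9, authorship ..1212.33
After op 5 (insert('u')): buffer="illlxxuuqlxu" (len 12), cursors c1@8 c2@8 c3@12, authorship ..121212.333
After op 6 (add_cursor(11)): buffer="illlxxuuqlxu" (len 12), cursors c1@8 c2@8 c4@11 c3@12, authorship ..121212.333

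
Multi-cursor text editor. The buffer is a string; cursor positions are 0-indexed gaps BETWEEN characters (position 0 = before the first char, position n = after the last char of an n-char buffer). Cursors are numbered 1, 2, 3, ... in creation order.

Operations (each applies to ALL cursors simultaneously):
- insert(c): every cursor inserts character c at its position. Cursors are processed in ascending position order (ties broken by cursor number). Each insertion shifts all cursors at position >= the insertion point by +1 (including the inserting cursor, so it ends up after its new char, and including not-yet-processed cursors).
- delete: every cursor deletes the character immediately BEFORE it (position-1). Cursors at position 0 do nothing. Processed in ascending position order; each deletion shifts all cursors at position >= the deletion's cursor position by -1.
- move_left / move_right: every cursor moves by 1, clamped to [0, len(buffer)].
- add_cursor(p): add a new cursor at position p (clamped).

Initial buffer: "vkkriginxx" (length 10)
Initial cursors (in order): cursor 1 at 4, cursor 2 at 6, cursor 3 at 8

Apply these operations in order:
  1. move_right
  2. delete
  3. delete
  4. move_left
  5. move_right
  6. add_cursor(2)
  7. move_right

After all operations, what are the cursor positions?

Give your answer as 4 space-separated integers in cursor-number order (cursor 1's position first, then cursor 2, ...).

After op 1 (move_right): buffer="vkkriginxx" (len 10), cursors c1@5 c2@7 c3@9, authorship ..........
After op 2 (delete): buffer="vkkrgnx" (len 7), cursors c1@4 c2@5 c3@6, authorship .......
After op 3 (delete): buffer="vkkx" (len 4), cursors c1@3 c2@3 c3@3, authorship ....
After op 4 (move_left): buffer="vkkx" (len 4), cursors c1@2 c2@2 c3@2, authorship ....
After op 5 (move_right): buffer="vkkx" (len 4), cursors c1@3 c2@3 c3@3, authorship ....
After op 6 (add_cursor(2)): buffer="vkkx" (len 4), cursors c4@2 c1@3 c2@3 c3@3, authorship ....
After op 7 (move_right): buffer="vkkx" (len 4), cursors c4@3 c1@4 c2@4 c3@4, authorship ....

Answer: 4 4 4 3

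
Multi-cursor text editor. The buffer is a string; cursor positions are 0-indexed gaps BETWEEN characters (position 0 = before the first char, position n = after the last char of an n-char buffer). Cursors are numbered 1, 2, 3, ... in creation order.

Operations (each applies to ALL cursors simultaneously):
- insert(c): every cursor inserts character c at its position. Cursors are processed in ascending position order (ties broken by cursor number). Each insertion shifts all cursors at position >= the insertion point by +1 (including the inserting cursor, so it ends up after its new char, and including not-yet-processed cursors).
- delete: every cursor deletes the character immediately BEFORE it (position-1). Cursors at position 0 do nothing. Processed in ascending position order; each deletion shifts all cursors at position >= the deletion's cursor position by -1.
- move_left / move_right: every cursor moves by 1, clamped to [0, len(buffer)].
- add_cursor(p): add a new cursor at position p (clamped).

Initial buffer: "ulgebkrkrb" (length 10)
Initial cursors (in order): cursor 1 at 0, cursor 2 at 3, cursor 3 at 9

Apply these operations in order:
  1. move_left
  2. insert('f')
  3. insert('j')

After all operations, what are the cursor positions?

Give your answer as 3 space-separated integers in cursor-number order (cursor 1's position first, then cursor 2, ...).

After op 1 (move_left): buffer="ulgebkrkrb" (len 10), cursors c1@0 c2@2 c3@8, authorship ..........
After op 2 (insert('f')): buffer="fulfgebkrkfrb" (len 13), cursors c1@1 c2@4 c3@11, authorship 1..2......3..
After op 3 (insert('j')): buffer="fjulfjgebkrkfjrb" (len 16), cursors c1@2 c2@6 c3@14, authorship 11..22......33..

Answer: 2 6 14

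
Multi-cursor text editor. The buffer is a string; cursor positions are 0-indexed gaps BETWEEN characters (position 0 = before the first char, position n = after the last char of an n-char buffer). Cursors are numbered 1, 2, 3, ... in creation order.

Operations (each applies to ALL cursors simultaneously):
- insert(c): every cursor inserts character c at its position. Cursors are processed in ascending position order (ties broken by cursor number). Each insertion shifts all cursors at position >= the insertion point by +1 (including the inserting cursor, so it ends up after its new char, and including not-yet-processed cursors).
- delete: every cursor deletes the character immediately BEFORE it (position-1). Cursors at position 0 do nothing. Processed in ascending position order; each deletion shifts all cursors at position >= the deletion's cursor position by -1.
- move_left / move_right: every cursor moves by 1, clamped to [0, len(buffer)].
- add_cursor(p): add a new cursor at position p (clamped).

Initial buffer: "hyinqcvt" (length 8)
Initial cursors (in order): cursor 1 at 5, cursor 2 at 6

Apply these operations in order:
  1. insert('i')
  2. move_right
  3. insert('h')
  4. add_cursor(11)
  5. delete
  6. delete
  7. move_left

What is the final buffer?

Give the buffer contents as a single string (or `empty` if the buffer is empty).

Answer: hyinqt

Derivation:
After op 1 (insert('i')): buffer="hyinqicivt" (len 10), cursors c1@6 c2@8, authorship .....1.2..
After op 2 (move_right): buffer="hyinqicivt" (len 10), cursors c1@7 c2@9, authorship .....1.2..
After op 3 (insert('h')): buffer="hyinqichivht" (len 12), cursors c1@8 c2@11, authorship .....1.12.2.
After op 4 (add_cursor(11)): buffer="hyinqichivht" (len 12), cursors c1@8 c2@11 c3@11, authorship .....1.12.2.
After op 5 (delete): buffer="hyinqicit" (len 9), cursors c1@7 c2@8 c3@8, authorship .....1.2.
After op 6 (delete): buffer="hyinqt" (len 6), cursors c1@5 c2@5 c3@5, authorship ......
After op 7 (move_left): buffer="hyinqt" (len 6), cursors c1@4 c2@4 c3@4, authorship ......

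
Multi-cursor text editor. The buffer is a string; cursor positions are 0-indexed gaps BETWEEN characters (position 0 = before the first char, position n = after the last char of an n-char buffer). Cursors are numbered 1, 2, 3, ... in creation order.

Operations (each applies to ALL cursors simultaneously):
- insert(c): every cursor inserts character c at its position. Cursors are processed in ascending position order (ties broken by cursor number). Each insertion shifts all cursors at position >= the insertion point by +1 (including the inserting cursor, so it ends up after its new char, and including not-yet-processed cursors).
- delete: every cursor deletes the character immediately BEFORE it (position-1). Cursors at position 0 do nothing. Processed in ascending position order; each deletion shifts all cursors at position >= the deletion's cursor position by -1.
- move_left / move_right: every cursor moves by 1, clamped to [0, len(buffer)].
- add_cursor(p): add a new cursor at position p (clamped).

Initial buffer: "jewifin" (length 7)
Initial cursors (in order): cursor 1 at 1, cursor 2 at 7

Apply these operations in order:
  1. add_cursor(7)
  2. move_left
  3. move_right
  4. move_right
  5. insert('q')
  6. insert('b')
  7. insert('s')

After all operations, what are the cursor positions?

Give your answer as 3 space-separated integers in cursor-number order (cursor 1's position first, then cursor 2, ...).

Answer: 5 16 16

Derivation:
After op 1 (add_cursor(7)): buffer="jewifin" (len 7), cursors c1@1 c2@7 c3@7, authorship .......
After op 2 (move_left): buffer="jewifin" (len 7), cursors c1@0 c2@6 c3@6, authorship .......
After op 3 (move_right): buffer="jewifin" (len 7), cursors c1@1 c2@7 c3@7, authorship .......
After op 4 (move_right): buffer="jewifin" (len 7), cursors c1@2 c2@7 c3@7, authorship .......
After op 5 (insert('q')): buffer="jeqwifinqq" (len 10), cursors c1@3 c2@10 c3@10, authorship ..1.....23
After op 6 (insert('b')): buffer="jeqbwifinqqbb" (len 13), cursors c1@4 c2@13 c3@13, authorship ..11.....2323
After op 7 (insert('s')): buffer="jeqbswifinqqbbss" (len 16), cursors c1@5 c2@16 c3@16, authorship ..111.....232323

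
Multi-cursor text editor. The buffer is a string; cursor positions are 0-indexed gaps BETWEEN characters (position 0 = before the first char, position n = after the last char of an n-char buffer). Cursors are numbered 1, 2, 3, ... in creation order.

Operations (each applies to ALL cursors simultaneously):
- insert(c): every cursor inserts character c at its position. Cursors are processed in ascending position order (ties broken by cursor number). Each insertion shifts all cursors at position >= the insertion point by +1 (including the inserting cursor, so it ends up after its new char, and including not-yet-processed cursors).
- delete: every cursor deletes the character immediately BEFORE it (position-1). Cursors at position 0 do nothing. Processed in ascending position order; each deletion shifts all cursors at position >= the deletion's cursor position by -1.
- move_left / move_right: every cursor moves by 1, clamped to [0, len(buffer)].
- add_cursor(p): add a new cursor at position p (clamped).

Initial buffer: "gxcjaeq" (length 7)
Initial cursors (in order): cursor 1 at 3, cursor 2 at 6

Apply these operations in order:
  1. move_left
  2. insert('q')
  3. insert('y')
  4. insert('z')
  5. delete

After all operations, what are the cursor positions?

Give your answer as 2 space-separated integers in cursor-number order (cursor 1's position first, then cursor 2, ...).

Answer: 4 9

Derivation:
After op 1 (move_left): buffer="gxcjaeq" (len 7), cursors c1@2 c2@5, authorship .......
After op 2 (insert('q')): buffer="gxqcjaqeq" (len 9), cursors c1@3 c2@7, authorship ..1...2..
After op 3 (insert('y')): buffer="gxqycjaqyeq" (len 11), cursors c1@4 c2@9, authorship ..11...22..
After op 4 (insert('z')): buffer="gxqyzcjaqyzeq" (len 13), cursors c1@5 c2@11, authorship ..111...222..
After op 5 (delete): buffer="gxqycjaqyeq" (len 11), cursors c1@4 c2@9, authorship ..11...22..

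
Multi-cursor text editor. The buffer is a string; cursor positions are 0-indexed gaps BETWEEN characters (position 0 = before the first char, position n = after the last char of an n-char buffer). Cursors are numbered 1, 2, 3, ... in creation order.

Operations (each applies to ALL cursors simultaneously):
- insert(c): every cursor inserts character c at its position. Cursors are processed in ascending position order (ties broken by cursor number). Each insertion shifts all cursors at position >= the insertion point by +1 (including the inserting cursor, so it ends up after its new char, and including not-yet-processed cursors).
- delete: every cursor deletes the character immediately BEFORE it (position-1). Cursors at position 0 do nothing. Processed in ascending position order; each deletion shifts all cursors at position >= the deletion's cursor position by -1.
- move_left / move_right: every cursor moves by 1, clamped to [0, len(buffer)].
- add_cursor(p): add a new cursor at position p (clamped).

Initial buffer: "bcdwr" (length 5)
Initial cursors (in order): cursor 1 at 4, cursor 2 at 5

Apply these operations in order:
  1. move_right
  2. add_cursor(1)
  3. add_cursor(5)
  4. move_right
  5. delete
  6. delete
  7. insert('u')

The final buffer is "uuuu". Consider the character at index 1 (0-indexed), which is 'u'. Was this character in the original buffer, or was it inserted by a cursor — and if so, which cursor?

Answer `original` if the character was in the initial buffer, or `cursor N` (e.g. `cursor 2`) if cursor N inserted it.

After op 1 (move_right): buffer="bcdwr" (len 5), cursors c1@5 c2@5, authorship .....
After op 2 (add_cursor(1)): buffer="bcdwr" (len 5), cursors c3@1 c1@5 c2@5, authorship .....
After op 3 (add_cursor(5)): buffer="bcdwr" (len 5), cursors c3@1 c1@5 c2@5 c4@5, authorship .....
After op 4 (move_right): buffer="bcdwr" (len 5), cursors c3@2 c1@5 c2@5 c4@5, authorship .....
After op 5 (delete): buffer="b" (len 1), cursors c1@1 c2@1 c3@1 c4@1, authorship .
After op 6 (delete): buffer="" (len 0), cursors c1@0 c2@0 c3@0 c4@0, authorship 
After op 7 (insert('u')): buffer="uuuu" (len 4), cursors c1@4 c2@4 c3@4 c4@4, authorship 1234
Authorship (.=original, N=cursor N): 1 2 3 4
Index 1: author = 2

Answer: cursor 2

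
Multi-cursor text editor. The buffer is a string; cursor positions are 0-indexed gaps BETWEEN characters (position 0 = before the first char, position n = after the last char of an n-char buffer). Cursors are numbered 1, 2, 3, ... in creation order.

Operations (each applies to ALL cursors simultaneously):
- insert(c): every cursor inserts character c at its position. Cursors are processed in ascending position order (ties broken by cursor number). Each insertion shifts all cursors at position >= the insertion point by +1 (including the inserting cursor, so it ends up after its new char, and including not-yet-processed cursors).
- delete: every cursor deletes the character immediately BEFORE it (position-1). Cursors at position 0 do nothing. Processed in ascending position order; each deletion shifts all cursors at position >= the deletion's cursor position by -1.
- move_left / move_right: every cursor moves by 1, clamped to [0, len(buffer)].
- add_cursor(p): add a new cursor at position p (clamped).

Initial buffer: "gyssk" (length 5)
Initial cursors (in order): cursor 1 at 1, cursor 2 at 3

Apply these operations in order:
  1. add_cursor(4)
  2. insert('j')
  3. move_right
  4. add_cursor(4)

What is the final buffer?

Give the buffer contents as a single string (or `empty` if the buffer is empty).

Answer: gjysjsjk

Derivation:
After op 1 (add_cursor(4)): buffer="gyssk" (len 5), cursors c1@1 c2@3 c3@4, authorship .....
After op 2 (insert('j')): buffer="gjysjsjk" (len 8), cursors c1@2 c2@5 c3@7, authorship .1..2.3.
After op 3 (move_right): buffer="gjysjsjk" (len 8), cursors c1@3 c2@6 c3@8, authorship .1..2.3.
After op 4 (add_cursor(4)): buffer="gjysjsjk" (len 8), cursors c1@3 c4@4 c2@6 c3@8, authorship .1..2.3.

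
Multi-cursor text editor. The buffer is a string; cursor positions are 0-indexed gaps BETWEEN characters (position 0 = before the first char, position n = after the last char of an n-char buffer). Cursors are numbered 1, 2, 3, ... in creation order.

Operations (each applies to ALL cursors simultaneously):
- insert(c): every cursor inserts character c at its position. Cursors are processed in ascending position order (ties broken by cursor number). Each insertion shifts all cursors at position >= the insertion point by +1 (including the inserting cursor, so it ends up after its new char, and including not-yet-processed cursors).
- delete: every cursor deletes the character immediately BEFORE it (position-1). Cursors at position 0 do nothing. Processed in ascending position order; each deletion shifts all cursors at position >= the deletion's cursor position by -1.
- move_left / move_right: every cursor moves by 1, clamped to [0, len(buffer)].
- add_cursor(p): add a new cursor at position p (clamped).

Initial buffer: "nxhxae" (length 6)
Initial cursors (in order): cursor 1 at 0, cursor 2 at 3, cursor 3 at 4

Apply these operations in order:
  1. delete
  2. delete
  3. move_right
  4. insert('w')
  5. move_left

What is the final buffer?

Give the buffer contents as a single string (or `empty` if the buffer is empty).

Answer: awwwe

Derivation:
After op 1 (delete): buffer="nxae" (len 4), cursors c1@0 c2@2 c3@2, authorship ....
After op 2 (delete): buffer="ae" (len 2), cursors c1@0 c2@0 c3@0, authorship ..
After op 3 (move_right): buffer="ae" (len 2), cursors c1@1 c2@1 c3@1, authorship ..
After op 4 (insert('w')): buffer="awwwe" (len 5), cursors c1@4 c2@4 c3@4, authorship .123.
After op 5 (move_left): buffer="awwwe" (len 5), cursors c1@3 c2@3 c3@3, authorship .123.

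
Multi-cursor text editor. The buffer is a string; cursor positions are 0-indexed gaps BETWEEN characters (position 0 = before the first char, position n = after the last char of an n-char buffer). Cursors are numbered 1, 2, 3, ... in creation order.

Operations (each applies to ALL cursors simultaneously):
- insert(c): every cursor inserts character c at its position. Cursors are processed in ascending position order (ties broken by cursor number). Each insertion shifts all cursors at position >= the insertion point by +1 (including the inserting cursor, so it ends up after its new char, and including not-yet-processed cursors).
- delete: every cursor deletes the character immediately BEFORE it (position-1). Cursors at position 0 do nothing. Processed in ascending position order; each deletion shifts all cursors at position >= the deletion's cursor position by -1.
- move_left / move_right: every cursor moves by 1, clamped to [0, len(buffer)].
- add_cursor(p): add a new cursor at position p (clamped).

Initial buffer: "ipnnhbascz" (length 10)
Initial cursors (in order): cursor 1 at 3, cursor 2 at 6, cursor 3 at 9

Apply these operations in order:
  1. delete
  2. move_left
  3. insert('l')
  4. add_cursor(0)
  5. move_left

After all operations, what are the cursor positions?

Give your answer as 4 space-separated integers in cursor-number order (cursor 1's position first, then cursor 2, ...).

Answer: 1 4 7 0

Derivation:
After op 1 (delete): buffer="ipnhasz" (len 7), cursors c1@2 c2@4 c3@6, authorship .......
After op 2 (move_left): buffer="ipnhasz" (len 7), cursors c1@1 c2@3 c3@5, authorship .......
After op 3 (insert('l')): buffer="ilpnlhalsz" (len 10), cursors c1@2 c2@5 c3@8, authorship .1..2..3..
After op 4 (add_cursor(0)): buffer="ilpnlhalsz" (len 10), cursors c4@0 c1@2 c2@5 c3@8, authorship .1..2..3..
After op 5 (move_left): buffer="ilpnlhalsz" (len 10), cursors c4@0 c1@1 c2@4 c3@7, authorship .1..2..3..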